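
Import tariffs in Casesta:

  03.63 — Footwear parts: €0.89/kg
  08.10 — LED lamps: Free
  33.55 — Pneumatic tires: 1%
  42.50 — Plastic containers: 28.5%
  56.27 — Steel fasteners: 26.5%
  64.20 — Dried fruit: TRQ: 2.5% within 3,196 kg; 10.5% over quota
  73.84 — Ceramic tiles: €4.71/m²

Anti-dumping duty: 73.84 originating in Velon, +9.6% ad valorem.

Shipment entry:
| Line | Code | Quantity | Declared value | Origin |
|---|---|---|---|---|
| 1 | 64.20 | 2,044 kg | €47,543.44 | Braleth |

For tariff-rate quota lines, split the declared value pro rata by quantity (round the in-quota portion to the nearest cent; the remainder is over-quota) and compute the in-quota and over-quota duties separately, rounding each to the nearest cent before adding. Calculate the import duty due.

€1,188.59

Line 1 (64.20, Braleth, 2,044 kg, €47,543.44):
Code 64.20 is under a tariff-rate quota (threshold 3,196 kg). Quantity 2,044 kg is within the quota, so the in-quota rate 2.5% applies to the full value.
Duty = €47,543.44 × 2.5% = €1,188.59.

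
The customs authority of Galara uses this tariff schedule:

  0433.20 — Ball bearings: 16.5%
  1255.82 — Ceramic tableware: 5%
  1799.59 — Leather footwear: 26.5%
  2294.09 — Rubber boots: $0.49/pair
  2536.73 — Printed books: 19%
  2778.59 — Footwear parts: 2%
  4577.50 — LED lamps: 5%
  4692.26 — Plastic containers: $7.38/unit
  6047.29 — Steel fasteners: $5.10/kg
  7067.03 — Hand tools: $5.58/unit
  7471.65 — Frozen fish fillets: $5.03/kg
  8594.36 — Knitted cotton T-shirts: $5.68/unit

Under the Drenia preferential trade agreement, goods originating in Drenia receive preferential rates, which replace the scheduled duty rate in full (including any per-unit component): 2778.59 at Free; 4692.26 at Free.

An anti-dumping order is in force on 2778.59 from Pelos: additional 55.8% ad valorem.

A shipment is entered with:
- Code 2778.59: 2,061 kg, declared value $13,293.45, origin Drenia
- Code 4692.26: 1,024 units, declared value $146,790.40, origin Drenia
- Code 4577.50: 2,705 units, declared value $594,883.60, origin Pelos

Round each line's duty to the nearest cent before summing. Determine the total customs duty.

$29,744.18

Line 1 (2778.59, Drenia, 2,061 kg, $13,293.45):
Base rate for 2778.59 is 2%.
Origin Drenia qualifies under the Galara–Drenia agreement and 2778.59 is covered: preferential rate Free applies instead.
The additional-duty order on 2778.59 targets Pelos, not Drenia; it does not apply.
Duty = $13,293.45 × 0% = $0.00.
Line 2 (4692.26, Drenia, 1,024 units, $146,790.40):
Base rate for 4692.26 is $7.38/unit.
Origin Drenia qualifies under the Galara–Drenia agreement and 4692.26 is covered: preferential rate Free applies instead.
Duty = $146,790.40 × 0% = $0.00.
Line 3 (4577.50, Pelos, 2,705 units, $594,883.60):
Base rate for 4577.50 is 5%.
Duty = $594,883.60 × 5% = $29,744.18.
Total = $0.00 + $0.00 + $29,744.18 = $29,744.18.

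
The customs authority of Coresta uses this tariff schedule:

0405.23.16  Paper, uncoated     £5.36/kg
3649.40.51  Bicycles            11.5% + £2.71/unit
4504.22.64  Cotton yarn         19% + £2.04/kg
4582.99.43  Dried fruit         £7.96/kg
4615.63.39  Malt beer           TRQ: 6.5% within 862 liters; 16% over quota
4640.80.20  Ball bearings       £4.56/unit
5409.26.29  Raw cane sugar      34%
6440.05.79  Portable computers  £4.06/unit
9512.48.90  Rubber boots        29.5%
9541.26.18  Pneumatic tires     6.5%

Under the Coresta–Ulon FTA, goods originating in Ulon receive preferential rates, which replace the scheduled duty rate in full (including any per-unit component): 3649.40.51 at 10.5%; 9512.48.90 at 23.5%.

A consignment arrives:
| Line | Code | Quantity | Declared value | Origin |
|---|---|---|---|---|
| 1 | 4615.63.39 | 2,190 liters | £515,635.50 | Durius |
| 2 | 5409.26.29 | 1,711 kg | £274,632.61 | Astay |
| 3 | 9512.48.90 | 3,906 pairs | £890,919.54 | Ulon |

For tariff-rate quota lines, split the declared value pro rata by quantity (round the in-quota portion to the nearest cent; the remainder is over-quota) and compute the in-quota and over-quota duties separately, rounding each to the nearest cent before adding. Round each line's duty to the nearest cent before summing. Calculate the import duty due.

£365,961.86

Line 1 (4615.63.39, Durius, 2,190 liters, £515,635.50):
Code 4615.63.39 is under a tariff-rate quota (threshold 862 liters). In-quota: 862 liters at 6.5%; over-quota: 1,328 liters at 16%.
Pro-rata value split: in-quota = £515,635.50 × 862/2,190 = £202,957.90; over-quota = £515,635.50 − £202,957.90 = £312,677.60.
In-quota duty = £202,957.90 × 6.5% = £13,192.26. Over-quota duty = £312,677.60 × 16% = £50,028.42.
Line duty = £13,192.26 + £50,028.42 = £63,220.68.
Line 2 (5409.26.29, Astay, 1,711 kg, £274,632.61):
Base rate for 5409.26.29 is 34%.
Duty = £274,632.61 × 34% = £93,375.09.
Line 3 (9512.48.90, Ulon, 3,906 pairs, £890,919.54):
Base rate for 9512.48.90 is 29.5%.
Origin Ulon qualifies under the Coresta–Ulon agreement and 9512.48.90 is covered: preferential rate 23.5% applies instead.
Duty = £890,919.54 × 23.5% = £209,366.09.
Total = £63,220.68 + £93,375.09 + £209,366.09 = £365,961.86.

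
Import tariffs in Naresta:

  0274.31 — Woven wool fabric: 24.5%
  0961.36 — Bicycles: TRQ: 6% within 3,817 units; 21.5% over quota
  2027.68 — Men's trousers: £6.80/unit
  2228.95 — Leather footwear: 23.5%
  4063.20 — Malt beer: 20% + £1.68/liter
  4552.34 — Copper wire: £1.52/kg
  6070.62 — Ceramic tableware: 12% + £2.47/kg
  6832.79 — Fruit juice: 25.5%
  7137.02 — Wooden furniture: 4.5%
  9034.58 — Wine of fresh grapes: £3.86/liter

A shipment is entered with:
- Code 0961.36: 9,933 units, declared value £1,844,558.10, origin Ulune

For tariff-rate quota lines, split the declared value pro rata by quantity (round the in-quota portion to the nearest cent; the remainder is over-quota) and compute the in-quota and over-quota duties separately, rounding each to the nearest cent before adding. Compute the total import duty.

Line 1 (0961.36, Ulune, 9,933 units, £1,844,558.10):
Code 0961.36 is under a tariff-rate quota (threshold 3,817 units). In-quota: 3,817 units at 6%; over-quota: 6,116 units at 21.5%.
Pro-rata value split: in-quota = £1,844,558.10 × 3,817/9,933 = £708,816.90; over-quota = £1,844,558.10 − £708,816.90 = £1,135,741.20.
In-quota duty = £708,816.90 × 6% = £42,529.01. Over-quota duty = £1,135,741.20 × 21.5% = £244,184.36.
Line duty = £42,529.01 + £244,184.36 = £286,713.37.

£286,713.37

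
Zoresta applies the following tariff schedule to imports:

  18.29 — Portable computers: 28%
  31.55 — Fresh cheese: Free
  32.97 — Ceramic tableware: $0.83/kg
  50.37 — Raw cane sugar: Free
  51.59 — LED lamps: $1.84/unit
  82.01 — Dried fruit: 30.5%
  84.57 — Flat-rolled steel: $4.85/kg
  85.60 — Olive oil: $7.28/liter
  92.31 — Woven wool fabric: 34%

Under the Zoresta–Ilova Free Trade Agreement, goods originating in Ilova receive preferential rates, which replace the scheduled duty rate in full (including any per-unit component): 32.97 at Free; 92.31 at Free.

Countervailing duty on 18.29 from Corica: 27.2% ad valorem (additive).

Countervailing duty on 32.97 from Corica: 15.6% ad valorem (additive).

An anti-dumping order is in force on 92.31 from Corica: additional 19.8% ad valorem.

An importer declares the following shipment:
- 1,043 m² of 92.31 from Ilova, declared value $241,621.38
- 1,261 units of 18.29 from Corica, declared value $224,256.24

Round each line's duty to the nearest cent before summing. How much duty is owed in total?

$123,789.44

Line 1 (92.31, Ilova, 1,043 m², $241,621.38):
Base rate for 92.31 is 34%.
Origin Ilova qualifies under the Zoresta–Ilova agreement and 92.31 is covered: preferential rate Free applies instead.
The additional-duty order on 92.31 targets Corica, not Ilova; it does not apply.
Duty = $241,621.38 × 0% = $0.00.
Line 2 (18.29, Corica, 1,261 units, $224,256.24):
Base rate for 18.29 is 28%.
Additional duty on 18.29 from Corica: +27.2%. Applied ad valorem rate: 28% + 27.2% = 55.2%.
Duty = $224,256.24 × 55.2% = $123,789.44.
Total = $0.00 + $123,789.44 = $123,789.44.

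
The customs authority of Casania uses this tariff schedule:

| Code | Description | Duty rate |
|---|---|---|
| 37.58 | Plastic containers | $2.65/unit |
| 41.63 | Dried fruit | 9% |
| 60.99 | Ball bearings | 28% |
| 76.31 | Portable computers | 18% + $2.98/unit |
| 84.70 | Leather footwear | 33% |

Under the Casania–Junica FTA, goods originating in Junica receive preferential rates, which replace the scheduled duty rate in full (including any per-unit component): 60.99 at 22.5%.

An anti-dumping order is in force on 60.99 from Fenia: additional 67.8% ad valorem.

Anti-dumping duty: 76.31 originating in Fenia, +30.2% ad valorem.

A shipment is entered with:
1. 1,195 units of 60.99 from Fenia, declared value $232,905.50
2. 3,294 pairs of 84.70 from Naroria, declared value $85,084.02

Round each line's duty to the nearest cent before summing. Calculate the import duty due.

$251,201.20

Line 1 (60.99, Fenia, 1,195 units, $232,905.50):
Base rate for 60.99 is 28%.
60.99 has an FTA preferential rate, but origin Fenia is not Junica; base rate stands.
Additional duty on 60.99 from Fenia: +67.8%. Applied ad valorem rate: 28% + 67.8% = 95.8%.
Duty = $232,905.50 × 95.8% = $223,123.47.
Line 2 (84.70, Naroria, 3,294 pairs, $85,084.02):
Base rate for 84.70 is 33%.
Duty = $85,084.02 × 33% = $28,077.73.
Total = $223,123.47 + $28,077.73 = $251,201.20.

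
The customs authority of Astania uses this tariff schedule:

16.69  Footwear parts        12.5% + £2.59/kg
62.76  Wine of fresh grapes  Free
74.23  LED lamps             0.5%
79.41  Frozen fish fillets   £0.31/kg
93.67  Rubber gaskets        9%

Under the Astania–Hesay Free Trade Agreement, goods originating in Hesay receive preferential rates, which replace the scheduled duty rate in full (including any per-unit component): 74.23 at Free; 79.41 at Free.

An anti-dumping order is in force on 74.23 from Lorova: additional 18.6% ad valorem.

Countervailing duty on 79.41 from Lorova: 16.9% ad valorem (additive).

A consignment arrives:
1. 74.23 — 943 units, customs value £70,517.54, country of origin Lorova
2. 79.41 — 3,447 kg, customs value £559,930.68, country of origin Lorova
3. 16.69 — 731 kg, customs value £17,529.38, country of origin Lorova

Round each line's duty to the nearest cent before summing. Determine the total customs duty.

Line 1 (74.23, Lorova, 943 units, £70,517.54):
Base rate for 74.23 is 0.5%.
74.23 has an FTA preferential rate, but origin Lorova is not Hesay; base rate stands.
Additional duty on 74.23 from Lorova: +18.6%. Applied ad valorem rate: 0.5% + 18.6% = 19.1%.
Duty = £70,517.54 × 19.1% = £13,468.85.
Line 2 (79.41, Lorova, 3,447 kg, £559,930.68):
Base rate for 79.41 is £0.31/kg.
79.41 has an FTA preferential rate, but origin Lorova is not Hesay; base rate stands.
Additional duty on 79.41 from Lorova: +16.9% ad valorem. Applied ad valorem rate = 16.9%.
Duty = £559,930.68 × 16.9% + 3,447 × £0.31 = £95,696.85.
Line 3 (16.69, Lorova, 731 kg, £17,529.38):
Base rate for 16.69 is 12.5% + £2.59/kg.
Duty = £17,529.38 × 12.5% + 731 × £2.59 = £4,084.46.
Total = £13,468.85 + £95,696.85 + £4,084.46 = £113,250.16.

£113,250.16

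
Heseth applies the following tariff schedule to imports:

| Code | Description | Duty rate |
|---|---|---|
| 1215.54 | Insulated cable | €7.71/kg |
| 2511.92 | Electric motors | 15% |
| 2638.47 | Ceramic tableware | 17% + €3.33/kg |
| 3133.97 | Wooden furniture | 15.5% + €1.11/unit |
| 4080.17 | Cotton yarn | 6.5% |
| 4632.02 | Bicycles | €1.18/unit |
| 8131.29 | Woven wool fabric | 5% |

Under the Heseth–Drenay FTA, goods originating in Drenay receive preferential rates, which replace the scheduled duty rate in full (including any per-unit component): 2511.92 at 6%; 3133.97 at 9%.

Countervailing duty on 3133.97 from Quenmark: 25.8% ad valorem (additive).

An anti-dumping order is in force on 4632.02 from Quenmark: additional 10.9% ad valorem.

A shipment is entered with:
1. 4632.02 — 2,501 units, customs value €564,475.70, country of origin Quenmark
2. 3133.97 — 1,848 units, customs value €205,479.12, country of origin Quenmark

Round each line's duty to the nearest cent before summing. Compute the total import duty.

Line 1 (4632.02, Quenmark, 2,501 units, €564,475.70):
Base rate for 4632.02 is €1.18/unit.
Additional duty on 4632.02 from Quenmark: +10.9% ad valorem. Applied ad valorem rate = 10.9%.
Duty = €564,475.70 × 10.9% + 2,501 × €1.18 = €64,479.03.
Line 2 (3133.97, Quenmark, 1,848 units, €205,479.12):
Base rate for 3133.97 is 15.5% + €1.11/unit.
3133.97 has an FTA preferential rate, but origin Quenmark is not Drenay; base rate stands.
Additional duty on 3133.97 from Quenmark: +25.8%. Applied ad valorem rate: 15.5% + 25.8% = 41.3%.
Duty = €205,479.12 × 41.3% + 1,848 × €1.11 = €86,914.16.
Total = €64,479.03 + €86,914.16 = €151,393.19.

€151,393.19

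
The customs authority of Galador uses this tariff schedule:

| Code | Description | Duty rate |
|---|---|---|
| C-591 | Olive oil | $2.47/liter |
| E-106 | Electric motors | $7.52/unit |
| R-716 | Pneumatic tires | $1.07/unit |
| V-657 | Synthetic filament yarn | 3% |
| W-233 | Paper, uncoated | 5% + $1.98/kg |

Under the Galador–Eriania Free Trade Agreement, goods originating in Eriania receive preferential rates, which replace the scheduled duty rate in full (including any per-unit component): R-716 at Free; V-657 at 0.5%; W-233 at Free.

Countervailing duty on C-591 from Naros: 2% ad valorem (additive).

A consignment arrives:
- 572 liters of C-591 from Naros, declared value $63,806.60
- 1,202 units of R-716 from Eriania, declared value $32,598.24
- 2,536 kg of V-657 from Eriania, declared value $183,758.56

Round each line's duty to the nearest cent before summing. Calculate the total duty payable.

Line 1 (C-591, Naros, 572 liters, $63,806.60):
Base rate for C-591 is $2.47/liter.
Additional duty on C-591 from Naros: +2% ad valorem. Applied ad valorem rate = 2%.
Duty = $63,806.60 × 2% + 572 × $2.47 = $2,688.97.
Line 2 (R-716, Eriania, 1,202 units, $32,598.24):
Base rate for R-716 is $1.07/unit.
Origin Eriania qualifies under the Galador–Eriania agreement and R-716 is covered: preferential rate Free applies instead.
Duty = $32,598.24 × 0% = $0.00.
Line 3 (V-657, Eriania, 2,536 kg, $183,758.56):
Base rate for V-657 is 3%.
Origin Eriania qualifies under the Galador–Eriania agreement and V-657 is covered: preferential rate 0.5% applies instead.
Duty = $183,758.56 × 0.5% = $918.79.
Total = $2,688.97 + $0.00 + $918.79 = $3,607.76.

$3,607.76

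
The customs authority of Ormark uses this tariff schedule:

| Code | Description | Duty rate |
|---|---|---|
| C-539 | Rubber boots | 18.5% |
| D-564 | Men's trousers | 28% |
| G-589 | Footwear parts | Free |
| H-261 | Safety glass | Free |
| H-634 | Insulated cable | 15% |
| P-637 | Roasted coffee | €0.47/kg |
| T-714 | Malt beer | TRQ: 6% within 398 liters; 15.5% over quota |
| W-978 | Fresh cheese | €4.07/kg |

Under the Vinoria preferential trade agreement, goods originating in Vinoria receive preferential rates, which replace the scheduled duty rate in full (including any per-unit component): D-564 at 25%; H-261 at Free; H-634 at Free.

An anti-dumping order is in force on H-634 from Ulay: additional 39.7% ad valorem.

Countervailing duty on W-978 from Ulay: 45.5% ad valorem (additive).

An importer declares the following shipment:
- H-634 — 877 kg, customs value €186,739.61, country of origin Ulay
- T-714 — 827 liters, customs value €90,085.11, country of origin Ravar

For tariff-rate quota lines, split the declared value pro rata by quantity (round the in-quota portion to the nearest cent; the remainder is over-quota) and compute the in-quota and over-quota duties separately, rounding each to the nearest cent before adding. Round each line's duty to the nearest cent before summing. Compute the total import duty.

€111,991.12

Line 1 (H-634, Ulay, 877 kg, €186,739.61):
Base rate for H-634 is 15%.
H-634 has an FTA preferential rate, but origin Ulay is not Vinoria; base rate stands.
Additional duty on H-634 from Ulay: +39.7%. Applied ad valorem rate: 15% + 39.7% = 54.7%.
Duty = €186,739.61 × 54.7% = €102,146.57.
Line 2 (T-714, Ravar, 827 liters, €90,085.11):
Code T-714 is under a tariff-rate quota (threshold 398 liters). In-quota: 398 liters at 6%; over-quota: 429 liters at 15.5%.
Pro-rata value split: in-quota = €90,085.11 × 398/827 = €43,354.14; over-quota = €90,085.11 − €43,354.14 = €46,730.97.
In-quota duty = €43,354.14 × 6% = €2,601.25. Over-quota duty = €46,730.97 × 15.5% = €7,243.30.
Line duty = €2,601.25 + €7,243.30 = €9,844.55.
Total = €102,146.57 + €9,844.55 = €111,991.12.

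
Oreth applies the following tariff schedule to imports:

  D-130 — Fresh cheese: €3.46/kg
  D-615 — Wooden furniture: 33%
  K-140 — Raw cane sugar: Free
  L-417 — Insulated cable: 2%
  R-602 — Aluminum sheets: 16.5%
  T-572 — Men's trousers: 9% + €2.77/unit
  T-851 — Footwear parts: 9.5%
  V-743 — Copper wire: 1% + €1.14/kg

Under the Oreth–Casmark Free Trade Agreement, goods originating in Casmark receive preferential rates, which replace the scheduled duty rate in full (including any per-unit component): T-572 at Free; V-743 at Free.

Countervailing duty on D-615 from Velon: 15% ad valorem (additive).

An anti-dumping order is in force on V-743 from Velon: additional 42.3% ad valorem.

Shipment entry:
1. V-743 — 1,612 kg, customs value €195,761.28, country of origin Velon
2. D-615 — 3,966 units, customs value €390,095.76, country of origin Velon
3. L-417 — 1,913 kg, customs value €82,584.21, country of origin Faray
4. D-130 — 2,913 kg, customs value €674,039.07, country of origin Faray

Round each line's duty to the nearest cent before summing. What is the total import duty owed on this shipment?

Line 1 (V-743, Velon, 1,612 kg, €195,761.28):
Base rate for V-743 is 1% + €1.14/kg.
V-743 has an FTA preferential rate, but origin Velon is not Casmark; base rate stands.
Additional duty on V-743 from Velon: +42.3%. Applied ad valorem rate: 1% + 42.3% = 43.3%.
Duty = €195,761.28 × 43.3% + 1,612 × €1.14 = €86,602.31.
Line 2 (D-615, Velon, 3,966 units, €390,095.76):
Base rate for D-615 is 33%.
Additional duty on D-615 from Velon: +15%. Applied ad valorem rate: 33% + 15% = 48%.
Duty = €390,095.76 × 48% = €187,245.96.
Line 3 (L-417, Faray, 1,913 kg, €82,584.21):
Base rate for L-417 is 2%.
Duty = €82,584.21 × 2% = €1,651.68.
Line 4 (D-130, Faray, 2,913 kg, €674,039.07):
Base rate for D-130 is €3.46/kg.
Duty = 2,913 × €3.46 = €10,078.98.
Total = €86,602.31 + €187,245.96 + €1,651.68 + €10,078.98 = €285,578.93.

€285,578.93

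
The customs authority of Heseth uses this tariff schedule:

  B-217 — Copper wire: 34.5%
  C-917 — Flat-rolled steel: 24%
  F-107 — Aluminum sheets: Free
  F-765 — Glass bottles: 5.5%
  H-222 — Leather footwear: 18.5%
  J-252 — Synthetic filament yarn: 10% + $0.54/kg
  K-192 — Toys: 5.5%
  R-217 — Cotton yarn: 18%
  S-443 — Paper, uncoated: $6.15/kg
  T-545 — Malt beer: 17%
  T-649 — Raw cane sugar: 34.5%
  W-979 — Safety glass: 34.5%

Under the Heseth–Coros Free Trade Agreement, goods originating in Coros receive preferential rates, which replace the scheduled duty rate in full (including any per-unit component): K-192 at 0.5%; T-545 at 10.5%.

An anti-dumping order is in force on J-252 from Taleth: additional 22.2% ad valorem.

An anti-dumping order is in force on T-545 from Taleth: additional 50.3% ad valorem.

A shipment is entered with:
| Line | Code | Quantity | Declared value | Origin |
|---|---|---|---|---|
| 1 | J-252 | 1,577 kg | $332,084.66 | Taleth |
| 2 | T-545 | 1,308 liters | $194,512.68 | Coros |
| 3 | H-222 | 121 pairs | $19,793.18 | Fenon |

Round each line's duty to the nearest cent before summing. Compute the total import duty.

Line 1 (J-252, Taleth, 1,577 kg, $332,084.66):
Base rate for J-252 is 10% + $0.54/kg.
Additional duty on J-252 from Taleth: +22.2%. Applied ad valorem rate: 10% + 22.2% = 32.2%.
Duty = $332,084.66 × 32.2% + 1,577 × $0.54 = $107,782.84.
Line 2 (T-545, Coros, 1,308 liters, $194,512.68):
Base rate for T-545 is 17%.
Origin Coros qualifies under the Heseth–Coros agreement and T-545 is covered: preferential rate 10.5% applies instead.
The additional-duty order on T-545 targets Taleth, not Coros; it does not apply.
Duty = $194,512.68 × 10.5% = $20,423.83.
Line 3 (H-222, Fenon, 121 pairs, $19,793.18):
Base rate for H-222 is 18.5%.
Duty = $19,793.18 × 18.5% = $3,661.74.
Total = $107,782.84 + $20,423.83 + $3,661.74 = $131,868.41.

$131,868.41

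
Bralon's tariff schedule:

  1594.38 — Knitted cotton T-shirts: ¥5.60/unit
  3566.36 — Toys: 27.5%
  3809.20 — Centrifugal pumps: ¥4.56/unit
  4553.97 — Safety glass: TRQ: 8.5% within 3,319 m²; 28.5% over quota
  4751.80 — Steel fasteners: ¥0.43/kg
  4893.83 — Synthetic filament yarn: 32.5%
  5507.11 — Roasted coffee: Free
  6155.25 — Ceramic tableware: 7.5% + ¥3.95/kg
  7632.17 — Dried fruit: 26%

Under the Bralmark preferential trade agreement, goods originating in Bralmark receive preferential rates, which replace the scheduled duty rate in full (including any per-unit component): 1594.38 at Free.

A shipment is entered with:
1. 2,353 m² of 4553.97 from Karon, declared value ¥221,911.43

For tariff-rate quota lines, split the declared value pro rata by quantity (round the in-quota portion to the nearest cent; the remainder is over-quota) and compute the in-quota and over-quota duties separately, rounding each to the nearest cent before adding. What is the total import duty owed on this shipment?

Line 1 (4553.97, Karon, 2,353 m², ¥221,911.43):
Code 4553.97 is under a tariff-rate quota (threshold 3,319 m²). Quantity 2,353 m² is within the quota, so the in-quota rate 8.5% applies to the full value.
Duty = ¥221,911.43 × 8.5% = ¥18,862.47.

¥18,862.47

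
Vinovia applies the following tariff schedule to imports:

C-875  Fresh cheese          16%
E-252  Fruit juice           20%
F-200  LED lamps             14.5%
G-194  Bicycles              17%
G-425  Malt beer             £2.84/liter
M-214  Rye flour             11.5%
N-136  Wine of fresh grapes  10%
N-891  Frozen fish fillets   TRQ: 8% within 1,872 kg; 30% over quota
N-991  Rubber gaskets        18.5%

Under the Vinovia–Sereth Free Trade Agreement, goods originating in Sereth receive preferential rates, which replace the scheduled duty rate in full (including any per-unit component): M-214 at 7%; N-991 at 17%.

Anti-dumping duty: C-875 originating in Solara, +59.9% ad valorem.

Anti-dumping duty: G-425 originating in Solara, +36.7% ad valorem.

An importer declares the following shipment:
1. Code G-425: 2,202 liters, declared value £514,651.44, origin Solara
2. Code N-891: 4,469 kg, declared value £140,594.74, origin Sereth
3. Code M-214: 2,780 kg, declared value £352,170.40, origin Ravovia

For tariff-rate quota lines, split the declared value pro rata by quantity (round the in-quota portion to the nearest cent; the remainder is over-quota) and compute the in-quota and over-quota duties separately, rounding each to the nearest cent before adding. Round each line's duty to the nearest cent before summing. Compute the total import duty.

£264,852.30

Line 1 (G-425, Solara, 2,202 liters, £514,651.44):
Base rate for G-425 is £2.84/liter.
Additional duty on G-425 from Solara: +36.7% ad valorem. Applied ad valorem rate = 36.7%.
Duty = £514,651.44 × 36.7% + 2,202 × £2.84 = £195,130.76.
Line 2 (N-891, Sereth, 4,469 kg, £140,594.74):
Code N-891 is under a tariff-rate quota (threshold 1,872 kg). In-quota: 1,872 kg at 8%; over-quota: 2,597 kg at 30%.
Pro-rata value split: in-quota = £140,594.74 × 1,872/4,469 = £58,893.12; over-quota = £140,594.74 − £58,893.12 = £81,701.62.
In-quota duty = £58,893.12 × 8% = £4,711.45. Over-quota duty = £81,701.62 × 30% = £24,510.49.
Line duty = £4,711.45 + £24,510.49 = £29,221.94.
Line 3 (M-214, Ravovia, 2,780 kg, £352,170.40):
Base rate for M-214 is 11.5%.
M-214 has an FTA preferential rate, but origin Ravovia is not Sereth; base rate stands.
Duty = £352,170.40 × 11.5% = £40,499.60.
Total = £195,130.76 + £29,221.94 + £40,499.60 = £264,852.30.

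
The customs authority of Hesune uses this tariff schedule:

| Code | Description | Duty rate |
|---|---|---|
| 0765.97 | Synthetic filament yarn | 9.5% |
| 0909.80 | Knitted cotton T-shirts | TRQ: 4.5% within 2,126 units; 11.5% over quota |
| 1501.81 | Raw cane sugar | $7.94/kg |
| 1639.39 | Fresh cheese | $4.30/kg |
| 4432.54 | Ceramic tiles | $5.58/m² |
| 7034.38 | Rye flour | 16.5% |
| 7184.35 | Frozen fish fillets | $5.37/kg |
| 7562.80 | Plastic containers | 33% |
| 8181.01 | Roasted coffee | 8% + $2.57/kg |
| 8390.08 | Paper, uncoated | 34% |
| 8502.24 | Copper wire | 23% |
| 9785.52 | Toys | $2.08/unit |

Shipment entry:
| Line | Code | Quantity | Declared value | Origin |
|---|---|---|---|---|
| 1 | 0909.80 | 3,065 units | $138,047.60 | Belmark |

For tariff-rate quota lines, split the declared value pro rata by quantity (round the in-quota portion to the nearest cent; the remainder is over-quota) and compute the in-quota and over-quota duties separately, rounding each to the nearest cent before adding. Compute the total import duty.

Line 1 (0909.80, Belmark, 3,065 units, $138,047.60):
Code 0909.80 is under a tariff-rate quota (threshold 2,126 units). In-quota: 2,126 units at 4.5%; over-quota: 939 units at 11.5%.
Pro-rata value split: in-quota = $138,047.60 × 2,126/3,065 = $95,755.04; over-quota = $138,047.60 − $95,755.04 = $42,292.56.
In-quota duty = $95,755.04 × 4.5% = $4,308.98. Over-quota duty = $42,292.56 × 11.5% = $4,863.64.
Line duty = $4,308.98 + $4,863.64 = $9,172.62.

$9,172.62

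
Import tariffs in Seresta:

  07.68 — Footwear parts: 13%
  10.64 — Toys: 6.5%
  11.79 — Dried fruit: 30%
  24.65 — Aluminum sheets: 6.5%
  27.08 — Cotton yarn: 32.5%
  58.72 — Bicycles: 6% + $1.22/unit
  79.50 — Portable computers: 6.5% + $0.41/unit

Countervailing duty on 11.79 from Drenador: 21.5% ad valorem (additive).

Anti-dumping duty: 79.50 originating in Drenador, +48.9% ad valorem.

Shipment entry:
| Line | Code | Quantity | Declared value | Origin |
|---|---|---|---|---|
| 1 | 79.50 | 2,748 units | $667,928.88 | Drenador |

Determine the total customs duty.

$371,159.28

Line 1 (79.50, Drenador, 2,748 units, $667,928.88):
Base rate for 79.50 is 6.5% + $0.41/unit.
Additional duty on 79.50 from Drenador: +48.9%. Applied ad valorem rate: 6.5% + 48.9% = 55.4%.
Duty = $667,928.88 × 55.4% + 2,748 × $0.41 = $371,159.28.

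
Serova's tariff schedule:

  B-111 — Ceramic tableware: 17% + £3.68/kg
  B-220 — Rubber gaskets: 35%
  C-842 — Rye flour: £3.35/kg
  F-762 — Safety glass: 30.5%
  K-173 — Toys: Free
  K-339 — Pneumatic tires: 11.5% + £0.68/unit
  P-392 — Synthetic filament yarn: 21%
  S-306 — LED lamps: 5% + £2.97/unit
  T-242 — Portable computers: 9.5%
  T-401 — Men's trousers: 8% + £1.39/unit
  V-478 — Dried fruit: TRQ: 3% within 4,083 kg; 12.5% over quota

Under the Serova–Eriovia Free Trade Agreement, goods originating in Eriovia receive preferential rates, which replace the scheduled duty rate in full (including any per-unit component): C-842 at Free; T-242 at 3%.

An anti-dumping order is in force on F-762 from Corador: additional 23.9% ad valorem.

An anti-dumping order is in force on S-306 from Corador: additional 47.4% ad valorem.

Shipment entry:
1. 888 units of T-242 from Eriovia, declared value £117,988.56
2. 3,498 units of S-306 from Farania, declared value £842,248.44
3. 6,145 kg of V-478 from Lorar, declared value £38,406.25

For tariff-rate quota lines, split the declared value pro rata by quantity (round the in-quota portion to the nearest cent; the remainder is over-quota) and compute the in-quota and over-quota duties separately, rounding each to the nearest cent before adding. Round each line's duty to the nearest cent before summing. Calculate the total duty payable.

Line 1 (T-242, Eriovia, 888 units, £117,988.56):
Base rate for T-242 is 9.5%.
Origin Eriovia qualifies under the Serova–Eriovia agreement and T-242 is covered: preferential rate 3% applies instead.
Duty = £117,988.56 × 3% = £3,539.66.
Line 2 (S-306, Farania, 3,498 units, £842,248.44):
Base rate for S-306 is 5% + £2.97/unit.
The additional-duty order on S-306 targets Corador, not Farania; it does not apply.
Duty = £842,248.44 × 5% + 3,498 × £2.97 = £52,501.48.
Line 3 (V-478, Lorar, 6,145 kg, £38,406.25):
Code V-478 is under a tariff-rate quota (threshold 4,083 kg). In-quota: 4,083 kg at 3%; over-quota: 2,062 kg at 12.5%.
Pro-rata value split: in-quota = £38,406.25 × 4,083/6,145 = £25,518.75; over-quota = £38,406.25 − £25,518.75 = £12,887.50.
In-quota duty = £25,518.75 × 3% = £765.56. Over-quota duty = £12,887.50 × 12.5% = £1,610.94.
Line duty = £765.56 + £1,610.94 = £2,376.50.
Total = £3,539.66 + £52,501.48 + £2,376.50 = £58,417.64.

£58,417.64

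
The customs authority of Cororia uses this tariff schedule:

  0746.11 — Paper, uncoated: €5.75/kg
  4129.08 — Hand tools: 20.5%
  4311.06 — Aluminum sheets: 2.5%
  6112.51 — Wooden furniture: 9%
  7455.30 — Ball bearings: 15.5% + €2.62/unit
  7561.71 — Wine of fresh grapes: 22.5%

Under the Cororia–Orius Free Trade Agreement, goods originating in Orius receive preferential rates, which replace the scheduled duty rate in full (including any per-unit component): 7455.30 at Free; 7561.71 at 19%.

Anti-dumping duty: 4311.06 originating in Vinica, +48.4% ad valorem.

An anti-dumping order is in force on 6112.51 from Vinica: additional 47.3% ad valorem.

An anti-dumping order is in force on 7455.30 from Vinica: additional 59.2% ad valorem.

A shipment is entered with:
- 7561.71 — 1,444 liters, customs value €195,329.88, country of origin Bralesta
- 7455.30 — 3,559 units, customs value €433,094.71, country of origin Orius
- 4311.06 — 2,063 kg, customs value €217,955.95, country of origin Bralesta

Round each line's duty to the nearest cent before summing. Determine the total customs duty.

Line 1 (7561.71, Bralesta, 1,444 liters, €195,329.88):
Base rate for 7561.71 is 22.5%.
7561.71 has an FTA preferential rate, but origin Bralesta is not Orius; base rate stands.
Duty = €195,329.88 × 22.5% = €43,949.22.
Line 2 (7455.30, Orius, 3,559 units, €433,094.71):
Base rate for 7455.30 is 15.5% + €2.62/unit.
Origin Orius qualifies under the Cororia–Orius agreement and 7455.30 is covered: preferential rate Free applies instead.
The additional-duty order on 7455.30 targets Vinica, not Orius; it does not apply.
Duty = €433,094.71 × 0% = €0.00.
Line 3 (4311.06, Bralesta, 2,063 kg, €217,955.95):
Base rate for 4311.06 is 2.5%.
The additional-duty order on 4311.06 targets Vinica, not Bralesta; it does not apply.
Duty = €217,955.95 × 2.5% = €5,448.90.
Total = €43,949.22 + €0.00 + €5,448.90 = €49,398.12.

€49,398.12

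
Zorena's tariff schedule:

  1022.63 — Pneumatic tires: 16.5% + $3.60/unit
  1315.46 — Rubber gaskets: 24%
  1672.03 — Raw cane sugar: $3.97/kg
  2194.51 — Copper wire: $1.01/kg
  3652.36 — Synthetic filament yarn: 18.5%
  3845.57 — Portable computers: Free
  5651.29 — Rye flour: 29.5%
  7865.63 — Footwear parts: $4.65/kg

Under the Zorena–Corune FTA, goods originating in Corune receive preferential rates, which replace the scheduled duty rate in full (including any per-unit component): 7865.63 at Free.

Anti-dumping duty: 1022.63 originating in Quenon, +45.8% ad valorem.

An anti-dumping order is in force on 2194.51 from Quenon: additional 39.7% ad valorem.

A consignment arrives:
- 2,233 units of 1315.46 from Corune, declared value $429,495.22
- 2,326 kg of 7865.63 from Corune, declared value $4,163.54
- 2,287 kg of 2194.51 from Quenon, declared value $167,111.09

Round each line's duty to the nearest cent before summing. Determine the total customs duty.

Line 1 (1315.46, Corune, 2,233 units, $429,495.22):
Base rate for 1315.46 is 24%.
Origin Corune is the FTA partner but 1315.46 is not on the preference list; base rate stands.
Duty = $429,495.22 × 24% = $103,078.85.
Line 2 (7865.63, Corune, 2,326 kg, $4,163.54):
Base rate for 7865.63 is $4.65/kg.
Origin Corune qualifies under the Zorena–Corune agreement and 7865.63 is covered: preferential rate Free applies instead.
Duty = $4,163.54 × 0% = $0.00.
Line 3 (2194.51, Quenon, 2,287 kg, $167,111.09):
Base rate for 2194.51 is $1.01/kg.
Additional duty on 2194.51 from Quenon: +39.7% ad valorem. Applied ad valorem rate = 39.7%.
Duty = $167,111.09 × 39.7% + 2,287 × $1.01 = $68,652.97.
Total = $103,078.85 + $0.00 + $68,652.97 = $171,731.82.

$171,731.82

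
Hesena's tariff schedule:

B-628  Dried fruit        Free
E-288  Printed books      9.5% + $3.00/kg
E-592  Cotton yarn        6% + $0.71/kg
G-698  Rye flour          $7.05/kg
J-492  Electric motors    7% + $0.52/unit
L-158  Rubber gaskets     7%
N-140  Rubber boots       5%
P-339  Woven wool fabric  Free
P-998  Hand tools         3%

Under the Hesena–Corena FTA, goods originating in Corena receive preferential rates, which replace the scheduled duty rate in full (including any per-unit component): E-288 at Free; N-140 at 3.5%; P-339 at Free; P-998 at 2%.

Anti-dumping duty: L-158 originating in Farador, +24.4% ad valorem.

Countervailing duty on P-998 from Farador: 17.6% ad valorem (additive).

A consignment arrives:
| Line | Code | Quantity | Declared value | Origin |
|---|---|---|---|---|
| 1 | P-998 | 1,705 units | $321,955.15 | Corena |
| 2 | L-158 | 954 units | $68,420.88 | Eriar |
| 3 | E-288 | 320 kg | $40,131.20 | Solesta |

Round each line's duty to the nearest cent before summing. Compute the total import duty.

$16,001.02

Line 1 (P-998, Corena, 1,705 units, $321,955.15):
Base rate for P-998 is 3%.
Origin Corena qualifies under the Hesena–Corena agreement and P-998 is covered: preferential rate 2% applies instead.
The additional-duty order on P-998 targets Farador, not Corena; it does not apply.
Duty = $321,955.15 × 2% = $6,439.10.
Line 2 (L-158, Eriar, 954 units, $68,420.88):
Base rate for L-158 is 7%.
The additional-duty order on L-158 targets Farador, not Eriar; it does not apply.
Duty = $68,420.88 × 7% = $4,789.46.
Line 3 (E-288, Solesta, 320 kg, $40,131.20):
Base rate for E-288 is 9.5% + $3.00/kg.
E-288 has an FTA preferential rate, but origin Solesta is not Corena; base rate stands.
Duty = $40,131.20 × 9.5% + 320 × $3.00 = $4,772.46.
Total = $6,439.10 + $4,789.46 + $4,772.46 = $16,001.02.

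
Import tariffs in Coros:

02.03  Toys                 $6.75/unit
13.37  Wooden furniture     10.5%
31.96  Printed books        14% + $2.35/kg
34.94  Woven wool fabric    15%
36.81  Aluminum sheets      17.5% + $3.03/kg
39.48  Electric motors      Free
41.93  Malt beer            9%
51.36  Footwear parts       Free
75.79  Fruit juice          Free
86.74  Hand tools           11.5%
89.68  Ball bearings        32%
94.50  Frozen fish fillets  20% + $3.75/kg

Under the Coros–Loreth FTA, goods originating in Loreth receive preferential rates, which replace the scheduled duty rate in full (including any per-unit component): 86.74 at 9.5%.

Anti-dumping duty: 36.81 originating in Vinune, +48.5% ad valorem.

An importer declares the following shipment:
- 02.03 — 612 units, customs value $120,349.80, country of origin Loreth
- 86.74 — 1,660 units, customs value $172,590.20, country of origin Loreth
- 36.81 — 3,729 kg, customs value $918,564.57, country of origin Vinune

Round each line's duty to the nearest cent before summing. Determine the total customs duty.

Line 1 (02.03, Loreth, 612 units, $120,349.80):
Base rate for 02.03 is $6.75/unit.
Origin Loreth is the FTA partner but 02.03 is not on the preference list; base rate stands.
Duty = 612 × $6.75 = $4,131.00.
Line 2 (86.74, Loreth, 1,660 units, $172,590.20):
Base rate for 86.74 is 11.5%.
Origin Loreth qualifies under the Coros–Loreth agreement and 86.74 is covered: preferential rate 9.5% applies instead.
Duty = $172,590.20 × 9.5% = $16,396.07.
Line 3 (36.81, Vinune, 3,729 kg, $918,564.57):
Base rate for 36.81 is 17.5% + $3.03/kg.
Additional duty on 36.81 from Vinune: +48.5%. Applied ad valorem rate: 17.5% + 48.5% = 66%.
Duty = $918,564.57 × 66% + 3,729 × $3.03 = $617,551.49.
Total = $4,131.00 + $16,396.07 + $617,551.49 = $638,078.56.

$638,078.56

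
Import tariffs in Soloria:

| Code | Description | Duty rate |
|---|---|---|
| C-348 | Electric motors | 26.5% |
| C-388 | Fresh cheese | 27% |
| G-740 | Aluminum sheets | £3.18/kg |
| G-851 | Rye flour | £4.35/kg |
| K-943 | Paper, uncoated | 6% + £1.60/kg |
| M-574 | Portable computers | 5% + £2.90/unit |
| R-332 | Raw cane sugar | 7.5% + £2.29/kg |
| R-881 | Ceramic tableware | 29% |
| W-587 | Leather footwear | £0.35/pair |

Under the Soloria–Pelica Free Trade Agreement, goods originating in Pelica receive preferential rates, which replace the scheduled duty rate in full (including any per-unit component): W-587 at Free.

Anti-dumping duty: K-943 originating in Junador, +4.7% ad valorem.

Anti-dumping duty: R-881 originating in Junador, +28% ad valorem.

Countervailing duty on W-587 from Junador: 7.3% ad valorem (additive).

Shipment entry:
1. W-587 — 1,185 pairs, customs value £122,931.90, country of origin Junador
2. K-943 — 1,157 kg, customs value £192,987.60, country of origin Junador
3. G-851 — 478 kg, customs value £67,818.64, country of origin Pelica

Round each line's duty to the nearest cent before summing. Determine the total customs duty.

Line 1 (W-587, Junador, 1,185 pairs, £122,931.90):
Base rate for W-587 is £0.35/pair.
W-587 has an FTA preferential rate, but origin Junador is not Pelica; base rate stands.
Additional duty on W-587 from Junador: +7.3% ad valorem. Applied ad valorem rate = 7.3%.
Duty = £122,931.90 × 7.3% + 1,185 × £0.35 = £9,388.78.
Line 2 (K-943, Junador, 1,157 kg, £192,987.60):
Base rate for K-943 is 6% + £1.60/kg.
Additional duty on K-943 from Junador: +4.7%. Applied ad valorem rate: 6% + 4.7% = 10.7%.
Duty = £192,987.60 × 10.7% + 1,157 × £1.60 = £22,500.87.
Line 3 (G-851, Pelica, 478 kg, £67,818.64):
Base rate for G-851 is £4.35/kg.
Origin Pelica is the FTA partner but G-851 is not on the preference list; base rate stands.
Duty = 478 × £4.35 = £2,079.30.
Total = £9,388.78 + £22,500.87 + £2,079.30 = £33,968.95.

£33,968.95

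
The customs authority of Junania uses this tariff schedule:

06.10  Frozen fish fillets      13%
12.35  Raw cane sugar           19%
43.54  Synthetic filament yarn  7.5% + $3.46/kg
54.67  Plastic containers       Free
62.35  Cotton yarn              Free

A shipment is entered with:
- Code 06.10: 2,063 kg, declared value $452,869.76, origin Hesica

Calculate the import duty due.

$58,873.07

Line 1 (06.10, Hesica, 2,063 kg, $452,869.76):
Base rate for 06.10 is 13%.
Duty = $452,869.76 × 13% = $58,873.07.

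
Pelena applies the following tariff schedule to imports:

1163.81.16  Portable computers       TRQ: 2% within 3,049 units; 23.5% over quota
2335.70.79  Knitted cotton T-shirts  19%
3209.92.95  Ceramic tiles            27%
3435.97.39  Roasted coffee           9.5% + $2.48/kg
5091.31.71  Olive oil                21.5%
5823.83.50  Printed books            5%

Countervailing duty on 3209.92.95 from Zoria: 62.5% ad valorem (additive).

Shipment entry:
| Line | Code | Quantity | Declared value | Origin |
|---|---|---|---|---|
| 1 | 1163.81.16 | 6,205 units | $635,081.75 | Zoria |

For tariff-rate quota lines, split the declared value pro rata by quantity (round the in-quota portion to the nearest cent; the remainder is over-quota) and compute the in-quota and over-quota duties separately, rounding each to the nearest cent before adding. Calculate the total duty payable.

Line 1 (1163.81.16, Zoria, 6,205 units, $635,081.75):
Code 1163.81.16 is under a tariff-rate quota (threshold 3,049 units). In-quota: 3,049 units at 2%; over-quota: 3,156 units at 23.5%.
Pro-rata value split: in-quota = $635,081.75 × 3,049/6,205 = $312,065.15; over-quota = $635,081.75 − $312,065.15 = $323,016.60.
In-quota duty = $312,065.15 × 2% = $6,241.30. Over-quota duty = $323,016.60 × 23.5% = $75,908.90.
Line duty = $6,241.30 + $75,908.90 = $82,150.20.

$82,150.20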